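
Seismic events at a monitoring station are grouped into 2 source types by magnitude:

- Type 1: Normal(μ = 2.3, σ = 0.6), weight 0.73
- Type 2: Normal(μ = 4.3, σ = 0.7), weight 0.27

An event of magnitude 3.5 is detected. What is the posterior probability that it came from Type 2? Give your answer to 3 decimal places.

0.549

Posterior ∝ prior × likelihood, so P(k | x) ∝ π_k f_k(x); normalise over all components.
Evaluate each component's likelihood at the observed value:
  f_1 = (1/(0.6·√(2π)))·exp(−(3.5−2.3)²/(2·0.6²)) = 0.664904·exp(-2.00000) = 0.0899849
  f_2 = (1/(0.7·√(2π)))·exp(−(3.5−4.3)²/(2·0.7²)) = 0.569918·exp(-0.65306) = 0.296614
Unnormalised posteriors:
  π_1·f_1 = 0.73 × 0.0899849 = 0.065689
  π_2·f_2 = 0.27 × 0.296614 = 0.0800857
Marginal: 0.065689 + 0.0800857 = 0.145775
So the posterior for Type 2 is 0.0800857 / 0.145775 ≈ 0.549.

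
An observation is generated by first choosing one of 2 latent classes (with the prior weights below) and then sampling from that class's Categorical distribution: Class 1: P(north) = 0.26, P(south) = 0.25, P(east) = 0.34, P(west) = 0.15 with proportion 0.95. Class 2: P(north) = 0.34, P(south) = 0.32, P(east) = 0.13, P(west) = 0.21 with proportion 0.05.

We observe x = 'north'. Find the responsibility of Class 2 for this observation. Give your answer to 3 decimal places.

0.064

Posterior ∝ prior × likelihood, so P(k | x) ∝ π_k f_k(x); normalise over all components.
Component likelihoods at x = 'north':
  p_1 = P(north | comp) = 0.26
  p_2 = P(north | comp) = 0.34
Unnormalised posteriors:
  π_1·p_1 = 0.95 × 0.26 = 0.247
  π_2·p_2 = 0.05 × 0.34 = 0.017
Sum: 0.247 + 0.017 = 0.264
P(Class 2 | x) ≈ 0.064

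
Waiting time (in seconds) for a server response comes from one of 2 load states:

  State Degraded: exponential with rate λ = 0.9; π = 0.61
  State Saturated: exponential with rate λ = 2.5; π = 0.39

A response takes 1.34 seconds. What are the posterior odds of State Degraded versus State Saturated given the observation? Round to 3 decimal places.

4.805

Posterior odds = (π_i f_i(x)) / (π_j f_j(x)); the normalising sum cancels.
Evaluate each component's likelihood at the observed value:
  f_Degraded = 0.9·e^(−0.9·1.34) = 0.9·e^(−1.2060) = 0.269453
  f_Saturated = 2.5·e^(−2.5·1.34) = 2.5·e^(−3.3500) = 0.0877109
Odds = (0.61/0.39) × (0.269453/0.0877109) = 1.5641 × 3.07206 ≈ 4.805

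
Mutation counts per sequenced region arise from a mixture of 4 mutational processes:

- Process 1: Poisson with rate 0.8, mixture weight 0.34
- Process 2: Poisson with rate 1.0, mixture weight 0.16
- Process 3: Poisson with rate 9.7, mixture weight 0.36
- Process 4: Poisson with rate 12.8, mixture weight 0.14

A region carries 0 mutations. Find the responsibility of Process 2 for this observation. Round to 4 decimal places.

0.2781

Apply Bayes' rule: the posterior for each component is proportional to its prior times its likelihood at x.
Component likelihoods at x = 0 mutations:
  f_1 = e^(−0.8)·0.8^0/0! = 0.449329
  f_2 = e^(−1.0)·1.0^0/0! = 0.367879
  f_3 = e^(−9.7)·9.7^0/0! = 6.12835e-05
  f_4 = e^(−12.8)·12.8^0/0! = 2.76077e-06
Prior × likelihood for each component:
  P(Z=1)·f_1 = 0.34 × 0.449329 = 0.152772
  P(Z=2)·f_2 = 0.16 × 0.367879 = 0.0588607
  P(Z=3)·f_3 = 0.36 × 6.12835e-05 = 2.20621e-05
  P(Z=4)·f_4 = 0.14 × 2.76077e-06 = 3.86508e-07
Sum: 0.152772 + 0.0588607 + 2.20621e-05 + 3.86508e-07 = 0.211655
So the posterior for Process 2 is 0.0588607 / 0.211655 ≈ 0.2781.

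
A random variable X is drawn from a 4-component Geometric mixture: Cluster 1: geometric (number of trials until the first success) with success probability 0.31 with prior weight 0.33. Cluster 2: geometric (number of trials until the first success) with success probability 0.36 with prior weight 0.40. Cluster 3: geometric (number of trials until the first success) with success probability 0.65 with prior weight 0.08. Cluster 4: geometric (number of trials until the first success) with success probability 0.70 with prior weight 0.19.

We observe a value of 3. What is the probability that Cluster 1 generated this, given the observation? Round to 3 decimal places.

0.386

The responsibility of component k is π_k f_k(x) divided by Σ_j π_j f_j(x).
Component likelihoods at x = 3:
  p_1 = 0.147591
  p_2 = 0.147456
  p_3 = 0.079625
  p_4 = 0.063
Weight by the priors:
  π_1·p_1 = 0.33 × 0.147591 = 0.048705
  π_2·p_2 = 0.40 × 0.147456 = 0.0589824
  π_3·p_3 = 0.08 × 0.079625 = 0.00637
  π_4·p_4 = 0.19 × 0.063 = 0.01197
Sum: 0.048705 + 0.0589824 + 0.00637 + 0.01197 = 0.126027
P(Cluster 1 | x) ≈ 0.386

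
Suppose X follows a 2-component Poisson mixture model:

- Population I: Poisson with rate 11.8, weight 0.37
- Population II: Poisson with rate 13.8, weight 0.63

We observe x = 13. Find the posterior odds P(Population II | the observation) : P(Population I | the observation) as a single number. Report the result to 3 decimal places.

The posterior odds equal the prior odds times the likelihood ratio: (w_i/w_j)·(f_i(x)/f_j(x)).
Poisson probabilities:
  f_I = e^(−11.8)·11.8^13/13! = 0.103636
  f_II = e^(−13.8)·13.8^13/13! = 0.10737
0.0676433 / 0.0383453 ≈ 1.764

1.764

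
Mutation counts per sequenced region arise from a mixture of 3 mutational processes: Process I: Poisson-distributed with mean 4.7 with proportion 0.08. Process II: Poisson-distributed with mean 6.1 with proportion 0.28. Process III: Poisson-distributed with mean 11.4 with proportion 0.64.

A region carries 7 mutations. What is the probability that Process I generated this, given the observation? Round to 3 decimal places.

0.089

Apply Bayes' rule: the posterior for each component is proportional to its prior times its likelihood at x.
Component likelihoods at x = 7 mutations:
  p_I = e^(−4.7)·4.7^7/7! = 0.0914261
  p_II = e^(−6.1)·6.1^7/7! = 0.139856
  p_III = e^(−11.4)·11.4^7/7! = 0.0555836
Unnormalised posteriors:
  π_I·p_I = 0.08 × 0.0914261 = 0.00731409
  π_II·p_II = 0.28 × 0.139856 = 0.0391598
  π_III·p_III = 0.64 × 0.0555836 = 0.0355735
Sum: 0.00731409 + 0.0391598 + 0.0355735 = 0.0820473
P(Process I | 7 mutations) ≈ 0.089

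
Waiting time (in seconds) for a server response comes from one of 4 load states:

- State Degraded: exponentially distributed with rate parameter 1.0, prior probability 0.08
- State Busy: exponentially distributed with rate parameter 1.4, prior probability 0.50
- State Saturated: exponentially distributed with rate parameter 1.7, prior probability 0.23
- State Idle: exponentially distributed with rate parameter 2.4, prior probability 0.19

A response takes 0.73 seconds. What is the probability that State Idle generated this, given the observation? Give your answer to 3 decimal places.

Posterior ∝ prior × likelihood, so P(k | x) ∝ π_k f_k(x); normalise over all components.
Component likelihoods at x = 0.73 seconds:
  p_Degraded = 0.481909
  p_Busy = 0.503824
  p_Saturated = 0.491461
  p_Idle = 0.416224
Multiply by the mixture weights:
  π_Degraded·p_Degraded = 0.08 × 0.481909 = 0.0385527
  π_Busy·p_Busy = 0.50 × 0.503824 = 0.251912
  π_Saturated·p_Saturated = 0.23 × 0.491461 = 0.113036
  π_Idle·p_Idle = 0.19 × 0.416224 = 0.0790826
Denominator: 0.0385527 + 0.251912 + 0.113036 + 0.0790826 = 0.482584
So the posterior for State Idle is 0.0790826 / 0.482584 ≈ 0.164.

0.164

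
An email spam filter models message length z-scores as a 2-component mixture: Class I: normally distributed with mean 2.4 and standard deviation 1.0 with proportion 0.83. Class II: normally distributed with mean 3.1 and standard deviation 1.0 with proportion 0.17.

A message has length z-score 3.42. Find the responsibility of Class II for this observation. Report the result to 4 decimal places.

0.2466

By Bayes' theorem, P(k | x) = π_k f_k(x) / Σ_j π_j f_j(x).
Normal densities:
  f_I = (1/(1.0·√(2π)))·exp(−(3.42−2.4)²/(2·1.0²)) = 0.398942·exp(-0.52020) = 0.237132
  f_II = (1/(1.0·√(2π)))·exp(−(3.42−3.1)²/(2·1.0²)) = 0.398942·exp(-0.05120) = 0.379031
Unnormalised posteriors:
  π_I·f_I = 0.83 × 0.237132 = 0.19682
  π_II·f_II = 0.17 × 0.379031 = 0.0644352
Normaliser: 0.19682 + 0.0644352 = 0.261255
P(Class II | the observation) = 0.0644352 / 0.261255 ≈ 0.2466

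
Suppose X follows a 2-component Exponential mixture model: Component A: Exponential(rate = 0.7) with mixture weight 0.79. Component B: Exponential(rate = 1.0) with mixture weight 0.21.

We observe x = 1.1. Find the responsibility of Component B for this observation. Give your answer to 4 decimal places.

0.2145

By Bayes' theorem, P(k | x) = π_k f_k(x) / Σ_j π_j f_j(x).
Component likelihoods at x = 1.1:
  L_A = 0.324109
  L_B = 0.332871
Weight by the priors:
  π_A·L_A = 0.79 × 0.324109 = 0.256046
  π_B·L_B = 0.21 × 0.332871 = 0.0699029
Normaliser: 0.256046 + 0.0699029 = 0.325949
P(Component B | the observation) = 0.0699029 / 0.325949 ≈ 0.2145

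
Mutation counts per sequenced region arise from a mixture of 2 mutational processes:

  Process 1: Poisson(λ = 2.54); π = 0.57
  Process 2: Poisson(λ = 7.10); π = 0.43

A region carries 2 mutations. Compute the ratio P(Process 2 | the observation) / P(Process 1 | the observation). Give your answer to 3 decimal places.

The posterior odds equal the prior odds times the likelihood ratio: (π_i/π_j)·(f_i(x)/f_j(x)).
Evaluate each component's likelihood at the observed value:
  p_1 = 0.254407
  p_2 = 0.0207968
0.00894261 / 0.145012 ≈ 0.062

0.062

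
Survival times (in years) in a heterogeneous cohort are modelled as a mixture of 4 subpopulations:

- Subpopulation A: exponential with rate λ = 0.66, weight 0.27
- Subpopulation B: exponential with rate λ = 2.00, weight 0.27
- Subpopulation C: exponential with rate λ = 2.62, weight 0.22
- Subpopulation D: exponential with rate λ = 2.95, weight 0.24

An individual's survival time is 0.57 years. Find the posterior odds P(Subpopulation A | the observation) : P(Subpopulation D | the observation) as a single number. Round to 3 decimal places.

0.928

Only the two components matter; the odds are (π_i f_i(x)) / (π_j f_j(x)).
Evaluate each component's likelihood at the observed value:
  p_A = 0.66·e^(−0.66·0.57) = 0.66·e^(−0.3762) = 0.453067
  p_B = 2.00·e^(−2.00·0.57) = 2.00·e^(−1.1400) = 0.639638
  p_C = 2.62·e^(−2.62·0.57) = 2.62·e^(−1.4934) = 0.588472
  p_D = 2.95·e^(−2.95·0.57) = 2.95·e^(−1.6815) = 0.548979
0.122328 / 0.131755 ≈ 0.928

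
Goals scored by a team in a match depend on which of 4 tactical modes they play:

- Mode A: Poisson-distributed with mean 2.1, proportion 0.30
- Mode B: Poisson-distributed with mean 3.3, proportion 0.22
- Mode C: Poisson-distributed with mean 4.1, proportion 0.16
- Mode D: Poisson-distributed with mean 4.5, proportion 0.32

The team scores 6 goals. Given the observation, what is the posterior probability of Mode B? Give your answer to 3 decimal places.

By Bayes' theorem, P(k | x) = π_k f_k(x) / Σ_j π_j f_j(x).
Poisson probabilities:
  f_A = e^(−2.1)·2.1^6/6! = 0.014587
  f_B = e^(−3.3)·3.3^6/6! = 0.0661575
  f_C = e^(−4.1)·4.1^6/6! = 0.109336
  f_D = e^(−4.5)·4.5^6/6! = 0.12812
Multiply by the mixture weights:
  π_A·f_A = 0.30 × 0.014587 = 0.00437609
  π_B·f_B = 0.22 × 0.0661575 = 0.0145547
  π_C·f_C = 0.16 × 0.109336 = 0.0174938
  π_D·f_D = 0.32 × 0.12812 = 0.0409984
Denominator: 0.00437609 + 0.0145547 + 0.0174938 + 0.0409984 = 0.077423
So the posterior for Mode B is 0.0145547 / 0.077423 ≈ 0.188.

0.188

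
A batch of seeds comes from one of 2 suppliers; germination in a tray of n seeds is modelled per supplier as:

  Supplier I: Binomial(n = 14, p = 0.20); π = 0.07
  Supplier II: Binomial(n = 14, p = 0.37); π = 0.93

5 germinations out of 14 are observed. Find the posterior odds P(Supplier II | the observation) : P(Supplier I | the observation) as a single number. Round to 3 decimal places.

Posterior odds = (P(Z=i) f_i(x)) / (P(Z=j) f_j(x)); the normalising sum cancels.
Evaluate each component's likelihood at the observed value:
  f_I = 0.0859852
  f_II = 0.217039
0.201846 / 0.00601897 ≈ 33.535

33.535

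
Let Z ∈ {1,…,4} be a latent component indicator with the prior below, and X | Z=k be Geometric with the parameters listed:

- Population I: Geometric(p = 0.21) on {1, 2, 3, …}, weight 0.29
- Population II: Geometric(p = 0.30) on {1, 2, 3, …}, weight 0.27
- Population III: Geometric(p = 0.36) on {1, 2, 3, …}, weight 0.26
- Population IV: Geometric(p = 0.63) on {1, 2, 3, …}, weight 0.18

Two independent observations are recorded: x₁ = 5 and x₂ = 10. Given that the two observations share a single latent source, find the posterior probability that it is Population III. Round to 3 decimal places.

0.109

P(component k | x) = π_k·f_k(x) / marginal(x), where marginal(x) = Σ_j π_j·f_j(x).
Since both observations come from the same component, the likelihood for component k is f_k(x₁)·f_k(x₂).
  p_I = [0.21·(1−0.21)^4 = 0.21·0.389501 = 0.0817952] × [0.0251688] = 0.00205869
  p_II = [0.30·(1−0.30)^4 = 0.30·0.2401 = 0.07203] × [0.0121061] = 0.000872001
  p_III = [0.36·(1−0.36)^4 = 0.36·0.167772 = 0.060398] × [0.00648518] = 0.000391692
  p_IV = [0.63·(1−0.63)^4 = 0.63·0.0187416 = 0.0118072] × [8.18759e-05] = 9.66726e-07
Multiply by the mixture weights:
  π_I·p_I = 0.29 × 0.00205869 = 0.00059702
  π_II·p_II = 0.27 × 0.000872001 = 0.00023544
  π_III·p_III = 0.26 × 0.000391692 = 0.00010184
  π_IV·p_IV = 0.18 × 9.66726e-07 = 1.74011e-07
Denominator: 0.00059702 + 0.00023544 + 0.00010184 + 1.74011e-07 = 0.000934474
P(Population III | x₁,x₂) ≈ 0.109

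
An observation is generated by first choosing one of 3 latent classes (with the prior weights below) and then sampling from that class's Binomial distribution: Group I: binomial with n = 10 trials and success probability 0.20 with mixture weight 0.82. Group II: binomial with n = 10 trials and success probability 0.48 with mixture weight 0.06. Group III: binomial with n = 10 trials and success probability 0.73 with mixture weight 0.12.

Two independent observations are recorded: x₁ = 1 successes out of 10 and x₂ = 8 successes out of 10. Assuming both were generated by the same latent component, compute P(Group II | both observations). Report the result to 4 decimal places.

Posterior ∝ prior × likelihood, so P(k | x) ∝ π_k f_k(x); normalise over all components.
Since both observations come from the same component, the likelihood for component k is f_k(x₁)·f_k(x₂).
  p_I = [C(10,1)·0.20^1·0.80^9 = 10·0.2·0.134218 = 0.268435] × [7.3728e-05] = 1.97912e-05
  p_II = [C(10,1)·0.48^1·0.52^9 = 10·0.48·0.00277991 = 0.0133435] × [0.0342885] = 0.000457531
  p_III = [C(10,1)·0.73^1·0.27^9 = 10·0.73·7.6256e-06 = 5.56669e-05] × [0.264559] = 1.47272e-05
Weight by the priors:
  π_I·p_I = 0.82 × 1.97912e-05 = 1.62288e-05
  π_II·p_II = 0.06 × 0.000457531 = 2.74519e-05
  π_III·p_III = 0.12 × 1.47272e-05 = 1.76726e-06
Evidence: 1.62288e-05 + 2.74519e-05 + 1.76726e-06 = 4.54479e-05
P(Group II | x₁, x₂) ≈ 0.6040

0.6040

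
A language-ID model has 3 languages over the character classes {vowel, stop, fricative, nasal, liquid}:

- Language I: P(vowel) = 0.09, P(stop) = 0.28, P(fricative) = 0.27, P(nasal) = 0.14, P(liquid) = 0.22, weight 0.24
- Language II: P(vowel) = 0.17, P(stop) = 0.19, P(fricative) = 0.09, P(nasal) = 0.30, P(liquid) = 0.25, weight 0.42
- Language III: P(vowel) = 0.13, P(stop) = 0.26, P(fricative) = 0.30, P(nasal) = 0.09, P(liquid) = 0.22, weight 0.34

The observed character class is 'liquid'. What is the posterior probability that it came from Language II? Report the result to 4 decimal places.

The responsibility of component k is π_k f_k(x) divided by Σ_j π_j f_j(x).
Component likelihoods at x = 'liquid':
  p_I = P(liquid | comp) = 0.22
  p_II = P(liquid | comp) = 0.25
  p_III = P(liquid | comp) = 0.22
Unnormalised posteriors:
  π_I·p_I = 0.24 × 0.22 = 0.0528
  π_II·p_II = 0.42 × 0.25 = 0.105
  π_III·p_III = 0.34 × 0.22 = 0.0748
Evidence: 0.0528 + 0.105 + 0.0748 = 0.2326
So the posterior for Language II is 0.105 / 0.2326 ≈ 0.4514.

0.4514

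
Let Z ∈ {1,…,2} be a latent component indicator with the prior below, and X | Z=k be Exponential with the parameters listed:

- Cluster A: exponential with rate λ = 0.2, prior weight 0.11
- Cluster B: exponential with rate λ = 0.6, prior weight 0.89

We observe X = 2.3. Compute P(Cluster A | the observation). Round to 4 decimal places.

Posterior ∝ prior × likelihood, so P(k | x) ∝ π_k f_k(x); normalise over all components.
Exponential densities:
  L_A = 0.2·e^(−0.2·2.3) = 0.2·e^(−0.4600) = 0.126257
  L_B = 0.6·e^(−0.6·2.3) = 0.6·e^(−1.3800) = 0.150947
Multiply by the mixture weights:
  π_A·L_A = 0.11 × 0.126257 = 0.0138882
  π_B·L_B = 0.89 × 0.150947 = 0.134343
Sum: 0.0138882 + 0.134343 = 0.148231
So the posterior for Cluster A is 0.0138882 / 0.148231 ≈ 0.0937.

0.0937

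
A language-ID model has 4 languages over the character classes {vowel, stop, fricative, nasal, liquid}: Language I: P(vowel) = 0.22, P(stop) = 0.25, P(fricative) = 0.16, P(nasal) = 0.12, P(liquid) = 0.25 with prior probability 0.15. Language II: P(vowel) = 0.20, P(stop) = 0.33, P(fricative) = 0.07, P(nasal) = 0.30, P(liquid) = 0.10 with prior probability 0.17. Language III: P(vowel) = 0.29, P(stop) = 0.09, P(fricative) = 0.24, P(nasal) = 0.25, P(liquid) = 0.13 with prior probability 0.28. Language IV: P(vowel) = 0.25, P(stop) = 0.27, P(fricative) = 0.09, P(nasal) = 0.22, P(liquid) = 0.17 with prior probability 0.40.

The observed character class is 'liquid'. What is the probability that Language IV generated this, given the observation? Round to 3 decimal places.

Apply Bayes' rule: the posterior for each component is proportional to its prior times its likelihood at x.
Component likelihoods at x = 'liquid':
  L_I = 0.25
  L_II = 0.1
  L_III = 0.13
  L_IV = 0.17
Multiply by the mixture weights:
  P(Z=I)·L_I = 0.15 × 0.25 = 0.0375
  P(Z=II)·L_II = 0.17 × 0.1 = 0.017
  P(Z=III)·L_III = 0.28 × 0.13 = 0.0364
  P(Z=IV)·L_IV = 0.40 × 0.17 = 0.068
Evidence: 0.0375 + 0.017 + 0.0364 + 0.068 = 0.1589
Responsibility of Language IV: 0.068 / 0.1589 ≈ 0.428

0.428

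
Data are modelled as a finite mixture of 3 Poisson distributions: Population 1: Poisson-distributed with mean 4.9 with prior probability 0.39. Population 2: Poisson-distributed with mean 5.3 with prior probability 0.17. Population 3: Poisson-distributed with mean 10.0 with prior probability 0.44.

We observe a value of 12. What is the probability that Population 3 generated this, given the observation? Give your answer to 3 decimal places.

0.954

Posterior ∝ prior × likelihood, so P(k | x) ∝ P(Z=k) f_k(x); normalise over all components.
Component likelihoods at x = 12:
  f_1 = e^(−4.9)·4.9^12/12! = 0.00297833
  f_2 = e^(−5.3)·5.3^12/12! = 0.00511933
  f_3 = e^(−10.0)·10.0^12/12! = 0.0947803
Weight by the priors:
  P(Z=1)·f_1 = 0.39 × 0.00297833 = 0.00116155
  P(Z=2)·f_2 = 0.17 × 0.00511933 = 0.000870285
  P(Z=3)·f_3 = 0.44 × 0.0947803 = 0.0417033
Evidence: 0.00116155 + 0.000870285 + 0.0417033 = 0.0437352
So the posterior for Population 3 is 0.0417033 / 0.0437352 ≈ 0.954.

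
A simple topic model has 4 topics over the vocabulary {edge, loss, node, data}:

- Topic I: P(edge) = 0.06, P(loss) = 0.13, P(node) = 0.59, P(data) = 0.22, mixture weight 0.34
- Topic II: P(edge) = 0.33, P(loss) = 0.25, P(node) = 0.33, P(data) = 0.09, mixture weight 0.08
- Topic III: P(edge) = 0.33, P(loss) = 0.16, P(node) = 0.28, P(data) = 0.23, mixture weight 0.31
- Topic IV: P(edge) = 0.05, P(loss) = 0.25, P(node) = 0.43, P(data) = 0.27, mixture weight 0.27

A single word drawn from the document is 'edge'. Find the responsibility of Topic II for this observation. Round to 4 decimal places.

By Bayes' theorem, P(k | x) = P(Z=k) f_k(x) / Σ_j P(Z=j) f_j(x).
Component likelihoods at x = 'edge':
  L_I = P(edge | comp) = 0.06
  L_II = P(edge | comp) = 0.33
  L_III = P(edge | comp) = 0.33
  L_IV = P(edge | comp) = 0.05
Weight by the priors:
  P(Z=I)·L_I = 0.34 × 0.06 = 0.0204
  P(Z=II)·L_II = 0.08 × 0.33 = 0.0264
  P(Z=III)·L_III = 0.31 × 0.33 = 0.1023
  P(Z=IV)·L_IV = 0.27 × 0.05 = 0.0135
Marginal: 0.0204 + 0.0264 + 0.1023 + 0.0135 = 0.1626
So the posterior for Topic II is 0.0264 / 0.1626 ≈ 0.1624.

0.1624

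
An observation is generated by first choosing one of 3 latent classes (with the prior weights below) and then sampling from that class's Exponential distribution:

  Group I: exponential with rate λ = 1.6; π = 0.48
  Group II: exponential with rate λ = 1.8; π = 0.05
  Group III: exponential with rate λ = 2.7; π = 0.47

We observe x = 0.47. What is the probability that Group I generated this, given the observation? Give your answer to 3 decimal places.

Posterior ∝ prior × likelihood, so P(k | x) ∝ P(Z=k) f_k(x); normalise over all components.
Evaluate each component's likelihood at the observed value:
  p_I = 0.754276
  p_II = 0.77243
  p_III = 0.759004
Multiply by the mixture weights:
  P(Z=I)·p_I = 0.48 × 0.754276 = 0.362053
  P(Z=II)·p_II = 0.05 × 0.77243 = 0.0386215
  P(Z=III)·p_III = 0.47 × 0.759004 = 0.356732
Evidence: 0.362053 + 0.0386215 + 0.356732 = 0.757406
Responsibility of Group I: 0.362053 / 0.757406 ≈ 0.478

0.478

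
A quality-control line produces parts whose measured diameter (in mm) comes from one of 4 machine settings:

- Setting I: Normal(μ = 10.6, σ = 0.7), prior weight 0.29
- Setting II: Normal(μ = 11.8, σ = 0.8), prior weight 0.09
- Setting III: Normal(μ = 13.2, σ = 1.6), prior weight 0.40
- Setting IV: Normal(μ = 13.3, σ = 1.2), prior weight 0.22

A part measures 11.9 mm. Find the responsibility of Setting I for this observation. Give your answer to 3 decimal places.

0.161

Posterior ∝ prior × likelihood, so P(k | x) ∝ π_k f_k(x); normalise over all components.
Evaluate each component's likelihood at the observed value:
  L_I = (1/(0.7·√(2π)))·exp(−(11.9−10.6)²/(2·0.7²)) = 0.569918·exp(-1.72449) = 0.101596
  L_II = (1/(0.8·√(2π)))·exp(−(11.9−11.8)²/(2·0.8²)) = 0.498678·exp(-0.00781) = 0.494797
  L_III = (1/(1.6·√(2π)))·exp(−(11.9−13.2)²/(2·1.6²)) = 0.249339·exp(-0.33008) = 0.179242
  L_IV = (1/(1.2·√(2π)))·exp(−(11.9−13.3)²/(2·1.2²)) = 0.332452·exp(-0.68056) = 0.168332
Prior × likelihood for each component:
  π_I·L_I = 0.29 × 0.101596 = 0.0294628
  π_II·L_II = 0.09 × 0.494797 = 0.0445317
  π_III·L_III = 0.40 × 0.179242 = 0.0716967
  π_IV·L_IV = 0.22 × 0.168332 = 0.0370331
Marginal: 0.0294628 + 0.0445317 + 0.0716967 + 0.0370331 = 0.182724
P(Setting I | the observation) ≈ 0.161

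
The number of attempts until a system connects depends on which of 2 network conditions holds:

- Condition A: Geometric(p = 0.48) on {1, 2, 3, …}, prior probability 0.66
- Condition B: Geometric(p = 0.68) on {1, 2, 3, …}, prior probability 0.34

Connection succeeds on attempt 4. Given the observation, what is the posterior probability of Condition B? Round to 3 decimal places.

0.145

The responsibility of component k is w_k f_k(x) divided by Σ_j w_j f_j(x).
Evaluate each component's likelihood at the observed value:
  p_A = 0.0674918
  p_B = 0.0222822
Multiply by the mixture weights:
  w_A·p_A = 0.66 × 0.0674918 = 0.0445446
  w_B·p_B = 0.34 × 0.0222822 = 0.00757596
Normaliser: 0.0445446 + 0.00757596 = 0.0521206
So the posterior for Condition B is 0.00757596 / 0.0521206 ≈ 0.145.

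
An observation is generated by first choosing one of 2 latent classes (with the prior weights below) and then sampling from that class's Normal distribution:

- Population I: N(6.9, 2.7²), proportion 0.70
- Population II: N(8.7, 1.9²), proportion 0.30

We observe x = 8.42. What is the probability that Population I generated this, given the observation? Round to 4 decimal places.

0.5862

The responsibility of component k is π_k f_k(x) divided by Σ_j π_j f_j(x).
Component likelihoods at x = 8.42:
  L_I = 0.126103
  L_II = 0.207702
Multiply by the mixture weights:
  π_I·L_I = 0.70 × 0.126103 = 0.0882723
  π_II·L_II = 0.30 × 0.207702 = 0.0623106
Normaliser: 0.0882723 + 0.0623106 = 0.150583
So the posterior for Population I is 0.0882723 / 0.150583 ≈ 0.5862.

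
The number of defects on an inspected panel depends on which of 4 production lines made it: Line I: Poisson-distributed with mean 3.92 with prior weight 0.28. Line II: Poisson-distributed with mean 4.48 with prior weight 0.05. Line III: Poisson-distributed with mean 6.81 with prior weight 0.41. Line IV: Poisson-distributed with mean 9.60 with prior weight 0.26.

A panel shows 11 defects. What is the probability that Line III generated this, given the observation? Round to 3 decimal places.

0.365

P(component k | x) = π_k·f_k(x) / marginal(x), where marginal(x) = Σ_j π_j·f_j(x).
Component likelihoods at x = 11 defects:
  p_I = e^(−3.92)·3.92^11/11! = 0.00166939
  p_II = e^(−4.48)·4.48^11/11! = 0.00414251
  p_III = e^(−6.81)·6.81^11/11! = 0.0403568
  p_IV = e^(−9.60)·9.60^11/11! = 0.108293
Prior × likelihood for each component:
  π_I·p_I = 0.28 × 0.00166939 = 0.000467428
  π_II·p_II = 0.05 × 0.00414251 = 0.000207125
  π_III·p_III = 0.41 × 0.0403568 = 0.0165463
  π_IV·p_IV = 0.26 × 0.108293 = 0.0281562
Sum: 0.000467428 + 0.000207125 + 0.0165463 + 0.0281562 = 0.0453771
P(Line III | x) = 0.0165463 / 0.0453771 ≈ 0.365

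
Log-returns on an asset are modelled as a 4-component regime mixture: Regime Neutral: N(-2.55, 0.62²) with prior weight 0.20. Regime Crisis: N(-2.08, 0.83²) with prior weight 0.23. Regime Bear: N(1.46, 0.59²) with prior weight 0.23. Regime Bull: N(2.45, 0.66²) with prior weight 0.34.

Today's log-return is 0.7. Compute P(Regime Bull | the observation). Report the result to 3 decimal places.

0.082

P(component k | x) = w_k·f_k(x) / marginal(x), where marginal(x) = Σ_j w_j·f_j(x).
Component likelihoods at x = 0.7:
  L_Neutral = (1/(0.62·√(2π)))·exp(−(0.7−-2.55)²/(2·0.62²)) = 0.643455·exp(-13.73894) = 6.94658e-07
  L_Crisis = (1/(0.83·√(2π)))·exp(−(0.7−-2.08)²/(2·0.83²)) = 0.480653·exp(-5.60923) = 0.00176106
  L_Bear = (1/(0.59·√(2π)))·exp(−(0.7−1.46)²/(2·0.59²)) = 0.676173·exp(-0.82965) = 0.294949
  L_Bull = (1/(0.66·√(2π)))·exp(−(0.7−2.45)²/(2·0.66²)) = 0.604458·exp(-3.51527) = 0.0179765
Unnormalised posteriors:
  w_Neutral·L_Neutral = 0.20 × 6.94658e-07 = 1.38932e-07
  w_Crisis·L_Crisis = 0.23 × 0.00176106 = 0.000405043
  w_Bear·L_Bear = 0.23 × 0.294949 = 0.0678383
  w_Bull·L_Bull = 0.34 × 0.0179765 = 0.00611201
Normaliser: 1.38932e-07 + 0.000405043 + 0.0678383 + 0.00611201 = 0.0743555
So the posterior for Regime Bull is 0.00611201 / 0.0743555 ≈ 0.082.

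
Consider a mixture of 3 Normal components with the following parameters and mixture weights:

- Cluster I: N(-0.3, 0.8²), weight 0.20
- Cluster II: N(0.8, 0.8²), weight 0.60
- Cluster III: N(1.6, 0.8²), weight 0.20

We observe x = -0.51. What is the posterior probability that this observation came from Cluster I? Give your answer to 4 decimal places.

By Bayes' theorem, P(k | x) = π_k f_k(x) / Σ_j π_j f_j(x).
Normal densities:
  L_I = 0.481789
  L_II = 0.130485
  L_III = 0.0153906
Weight by the priors:
  π_I·L_I = 0.20 × 0.481789 = 0.0963579
  π_II·L_II = 0.60 × 0.130485 = 0.0782909
  π_III·L_III = 0.20 × 0.0153906 = 0.00307812
Normaliser: 0.0963579 + 0.0782909 + 0.00307812 = 0.177727
P(Cluster I | the observation) = 0.0963579 / 0.177727 ≈ 0.5422

0.5422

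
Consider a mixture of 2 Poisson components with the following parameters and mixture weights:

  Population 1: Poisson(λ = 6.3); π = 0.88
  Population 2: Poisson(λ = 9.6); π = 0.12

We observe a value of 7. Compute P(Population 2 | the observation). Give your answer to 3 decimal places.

0.088

Posterior ∝ prior × likelihood, so P(k | x) ∝ w_k f_k(x); normalise over all components.
Poisson probabilities:
  p_1 = e^(−6.3)·6.3^7/7! = 0.143515
  p_2 = e^(−9.6)·9.6^7/7! = 0.100981
Unnormalised posteriors:
  w_1·p_1 = 0.88 × 0.143515 = 0.126293
  w_2·p_2 = 0.12 × 0.100981 = 0.0121178
Marginal: 0.126293 + 0.0121178 = 0.138411
So the posterior for Population 2 is 0.0121178 / 0.138411 ≈ 0.088.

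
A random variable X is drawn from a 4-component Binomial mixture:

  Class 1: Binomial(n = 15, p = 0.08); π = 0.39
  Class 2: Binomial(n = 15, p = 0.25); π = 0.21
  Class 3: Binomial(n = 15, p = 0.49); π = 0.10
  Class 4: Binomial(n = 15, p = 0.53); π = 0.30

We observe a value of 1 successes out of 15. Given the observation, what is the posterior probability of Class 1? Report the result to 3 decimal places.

The responsibility of component k is π_k f_k(x) divided by Σ_j π_j f_j(x).
Component likelihoods at x = 1 successes out of 15:
  f_1 = 0.373431
  f_2 = 0.0668173
  f_3 = 0.000591929
  f_4 = 0.00020405
Multiply by the mixture weights:
  π_1·f_1 = 0.39 × 0.373431 = 0.145638
  π_2·f_2 = 0.21 × 0.0668173 = 0.0140316
  π_3·f_3 = 0.10 × 0.000591929 = 5.91929e-05
  π_4·f_4 = 0.30 × 0.00020405 = 6.12151e-05
Normaliser: 0.145638 + 0.0140316 + 5.91929e-05 + 6.12151e-05 = 0.15979
Responsibility of Class 1: 0.145638 / 0.15979 ≈ 0.911

0.911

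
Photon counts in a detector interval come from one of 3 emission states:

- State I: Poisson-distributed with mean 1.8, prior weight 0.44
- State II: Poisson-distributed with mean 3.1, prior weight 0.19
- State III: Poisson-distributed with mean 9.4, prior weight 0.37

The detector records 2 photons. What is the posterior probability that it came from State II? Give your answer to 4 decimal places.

Apply Bayes' rule: the posterior for each component is proportional to its prior times its likelihood at x.
Component likelihoods at x = 2 photons:
  f_I = e^(−1.8)·1.8^2/2! = 0.267784
  f_II = e^(−3.1)·3.1^2/2! = 0.216461
  f_III = e^(−9.4)·9.4^2/2! = 0.00365475
Weight by the priors:
  π_I·f_I = 0.44 × 0.267784 = 0.117825
  π_II·f_II = 0.19 × 0.216461 = 0.0411277
  π_III·f_III = 0.37 × 0.00365475 = 0.00135226
Denominator: 0.117825 + 0.0411277 + 0.00135226 = 0.160305
P(State II | data) = 0.0411277 / 0.160305 ≈ 0.2566

0.2566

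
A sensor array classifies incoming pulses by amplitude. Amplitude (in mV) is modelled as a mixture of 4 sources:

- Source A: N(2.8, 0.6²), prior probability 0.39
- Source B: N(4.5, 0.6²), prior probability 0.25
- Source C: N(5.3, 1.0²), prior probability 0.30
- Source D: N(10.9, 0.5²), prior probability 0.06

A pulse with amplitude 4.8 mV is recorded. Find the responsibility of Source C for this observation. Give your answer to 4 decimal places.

P(component k | x) = π_k·f_k(x) / marginal(x), where marginal(x) = Σ_j π_j·f_j(x).
Normal densities:
  L_A = (1/(0.6·√(2π)))·exp(−(4.8−2.8)²/(2·0.6²)) = 0.664904·exp(-5.55556) = 0.00257046
  L_B = (1/(0.6·√(2π)))·exp(−(4.8−4.5)²/(2·0.6²)) = 0.664904·exp(-0.12500) = 0.586776
  L_C = (1/(1.0·√(2π)))·exp(−(4.8−5.3)²/(2·1.0²)) = 0.398942·exp(-0.12500) = 0.352065
  L_D = (1/(0.5·√(2π)))·exp(−(4.8−10.9)²/(2·0.5²)) = 0.797885·exp(-74.42000) = 3.8172e-33
Prior × likelihood for each component:
  π_A·L_A = 0.39 × 0.00257046 = 0.00100248
  π_B·L_B = 0.25 × 0.586776 = 0.146694
  π_C·L_C = 0.30 × 0.352065 = 0.10562
  π_D·L_D = 0.06 × 3.8172e-33 = 2.29032e-34
Sum: 0.00100248 + 0.146694 + 0.10562 + 2.29032e-34 = 0.253316
So the posterior for Source C is 0.10562 / 0.253316 ≈ 0.4169.

0.4169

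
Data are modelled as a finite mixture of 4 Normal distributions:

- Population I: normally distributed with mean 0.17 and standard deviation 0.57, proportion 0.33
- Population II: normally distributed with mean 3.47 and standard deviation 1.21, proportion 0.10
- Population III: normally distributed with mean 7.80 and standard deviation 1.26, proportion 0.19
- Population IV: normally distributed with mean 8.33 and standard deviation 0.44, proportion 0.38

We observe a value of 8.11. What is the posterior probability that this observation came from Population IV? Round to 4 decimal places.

P(component k | x) = P(Z=k)·f_k(x) / marginal(x), where marginal(x) = Σ_j P(Z=j)·f_j(x).
Component likelihoods at x = 8.11:
  p_I = (1/(0.57·√(2π)))·exp(−(8.11−0.17)²/(2·0.57²)) = 0.699899·exp(-97.02001) = 5.12604e-43
  p_II = (1/(1.21·√(2π)))·exp(−(8.11−3.47)²/(2·1.21²)) = 0.329704·exp(-7.35250) = 0.000211336
  p_III = (1/(1.26·√(2π)))·exp(−(8.11−7.80)²/(2·1.26²)) = 0.316621·exp(-0.03027) = 0.307182
  p_IV = (1/(0.44·√(2π)))·exp(−(8.11−8.33)²/(2·0.44²)) = 0.906687·exp(-0.12500) = 0.800148
Multiply by the mixture weights:
  P(Z=I)·p_I = 0.33 × 5.12604e-43 = 1.69159e-43
  P(Z=II)·p_II = 0.10 × 0.000211336 = 2.11336e-05
  P(Z=III)·p_III = 0.19 × 0.307182 = 0.0583645
  P(Z=IV)·p_IV = 0.38 × 0.800148 = 0.304056
Sum: 1.69159e-43 + 2.11336e-05 + 0.0583645 + 0.304056 = 0.362442
P(Population IV | the observation) = 0.304056 / 0.362442 ≈ 0.8389

0.8389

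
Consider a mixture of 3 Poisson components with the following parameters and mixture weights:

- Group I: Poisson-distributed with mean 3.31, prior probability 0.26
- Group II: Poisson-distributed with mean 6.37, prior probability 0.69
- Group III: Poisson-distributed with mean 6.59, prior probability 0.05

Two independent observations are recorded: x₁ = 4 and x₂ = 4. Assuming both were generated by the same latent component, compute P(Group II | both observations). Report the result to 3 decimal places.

0.507

P(component k | x) = π_k·f_k(x) / marginal(x), where marginal(x) = Σ_j π_j·f_j(x).
Since both observations come from the same component, the likelihood for component k is f_k(x₁)·f_k(x₂).
  L_I = [0.182636] × [0.182636] = 0.0333558
  L_II = [0.11746] × [0.11746] = 0.0137969
  L_III = [0.107977] × [0.107977] = 0.011659
Unnormalised posteriors:
  π_I·L_I = 0.26 × 0.0333558 = 0.00867252
  π_II·L_II = 0.69 × 0.0137969 = 0.00951986
  π_III·L_III = 0.05 × 0.011659 = 0.000582948
Evidence: 0.00867252 + 0.00951986 + 0.000582948 = 0.0187753
Responsibility of Group II: 0.00951986 / 0.0187753 ≈ 0.507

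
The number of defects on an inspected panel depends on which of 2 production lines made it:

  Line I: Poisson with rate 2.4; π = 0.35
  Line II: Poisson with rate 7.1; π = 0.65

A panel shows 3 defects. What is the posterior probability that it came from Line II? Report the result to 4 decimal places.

Apply Bayes' rule: the posterior for each component is proportional to its prior times its likelihood at x.
Poisson probabilities:
  L_I = e^(−2.4)·2.4^3/3! = 0.209014
  L_II = e^(−7.1)·7.1^3/3! = 0.049219
Multiply by the mixture weights:
  P(Z=I)·L_I = 0.35 × 0.209014 = 0.073155
  P(Z=II)·L_II = 0.65 × 0.049219 = 0.0319924
Sum: 0.073155 + 0.0319924 = 0.105147
P(Line II | x) = 0.0319924 / 0.105147 ≈ 0.3043

0.3043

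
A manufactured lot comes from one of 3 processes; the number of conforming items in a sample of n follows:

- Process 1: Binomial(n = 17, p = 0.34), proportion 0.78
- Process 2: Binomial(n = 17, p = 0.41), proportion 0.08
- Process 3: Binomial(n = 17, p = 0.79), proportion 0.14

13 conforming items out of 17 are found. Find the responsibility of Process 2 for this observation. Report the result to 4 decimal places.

P(component k | x) = P(Z=k)·f_k(x) / marginal(x), where marginal(x) = Σ_j P(Z=j)·f_j(x).
Evaluate each component's likelihood at the observed value:
  L_1 = C(17,13)·0.34^13·0.66^4 = 2380·8.11383e-07·0.189747 = 0.00036642
  L_2 = C(17,13)·0.41^13·0.59^4 = 2380·9.25103e-06·0.121174 = 0.00266793
  L_3 = C(17,13)·0.79^13·0.21^4 = 2380·0.0466823·0.00194481 = 0.216076
Multiply by the mixture weights:
  P(Z=1)·L_1 = 0.78 × 0.00036642 = 0.000285807
  P(Z=2)·L_2 = 0.08 × 0.00266793 = 0.000213435
  P(Z=3)·L_3 = 0.14 × 0.216076 = 0.0302506
Sum: 0.000285807 + 0.000213435 + 0.0302506 = 0.0307499
P(Process 2 | 13 conforming items out of 17) = 0.000213435 / 0.0307499 ≈ 0.0069

0.0069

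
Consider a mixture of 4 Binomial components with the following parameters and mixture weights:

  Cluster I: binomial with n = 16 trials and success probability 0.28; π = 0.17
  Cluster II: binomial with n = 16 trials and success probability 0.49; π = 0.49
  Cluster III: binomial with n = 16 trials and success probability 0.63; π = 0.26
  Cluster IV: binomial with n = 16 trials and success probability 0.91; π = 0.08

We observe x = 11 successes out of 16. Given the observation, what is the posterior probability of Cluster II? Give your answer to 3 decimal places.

0.367

P(component k | x) = π_k·f_k(x) / marginal(x), where marginal(x) = Σ_j π_j·f_j(x).
Evaluate each component's likelihood at the observed value:
  L_I = C(16,11)·0.28^11·0.72^5 = 4368·8.29351e-07·0.193492 = 0.000700944
  L_II = C(16,11)·0.49^11·0.51^5 = 4368·0.000390982·0.0345025 = 0.0589238
  L_III = C(16,11)·0.63^11·0.37^5 = 4368·0.00620506·0.0069344 = 0.187948
  L_IV = C(16,11)·0.91^11·0.09^5 = 4368·0.354369·5.9049e-06 = 0.00914009
Weight by the priors:
  π_I·L_I = 0.17 × 0.000700944 = 0.000119161
  π_II·L_II = 0.49 × 0.0589238 = 0.0288726
  π_III·L_III = 0.26 × 0.187948 = 0.0488664
  π_IV·L_IV = 0.08 × 0.00914009 = 0.000731207
Normaliser: 0.000119161 + 0.0288726 + 0.0488664 + 0.000731207 = 0.0785894
So the posterior for Cluster II is 0.0288726 / 0.0785894 ≈ 0.367.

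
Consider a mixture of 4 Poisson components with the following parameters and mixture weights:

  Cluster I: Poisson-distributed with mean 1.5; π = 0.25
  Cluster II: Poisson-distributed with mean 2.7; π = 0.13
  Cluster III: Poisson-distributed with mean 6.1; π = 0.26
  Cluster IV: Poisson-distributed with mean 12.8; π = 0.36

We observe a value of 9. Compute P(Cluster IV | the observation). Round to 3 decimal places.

0.571

The responsibility of component k is P(Z=k) f_k(x) divided by Σ_j P(Z=j) f_j(x).
Poisson probabilities:
  p_I = 2.36383e-05
  p_II = 0.00141226
  p_III = 0.0722785
  p_IV = 0.0701709
Weight by the priors:
  P(Z=I)·p_I = 0.25 × 2.36383e-05 = 5.90958e-06
  P(Z=II)·p_II = 0.13 × 0.00141226 = 0.000183594
  P(Z=III)·p_III = 0.26 × 0.0722785 = 0.0187924
  P(Z=IV)·p_IV = 0.36 × 0.0701709 = 0.0252615
Sum: 5.90958e-06 + 0.000183594 + 0.0187924 + 0.0252615 = 0.0442435
P(Cluster IV | x) = 0.0252615 / 0.0442435 ≈ 0.571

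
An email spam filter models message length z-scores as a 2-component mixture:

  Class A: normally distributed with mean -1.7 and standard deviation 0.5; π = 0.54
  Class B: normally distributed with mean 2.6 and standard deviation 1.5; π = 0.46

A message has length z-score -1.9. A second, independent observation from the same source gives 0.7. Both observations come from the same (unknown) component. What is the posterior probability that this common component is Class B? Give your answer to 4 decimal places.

The responsibility of component k is π_k f_k(x) divided by Σ_j π_j f_j(x).
Since both observations come from the same component, the likelihood for component k is f_k(x₁)·f_k(x₂).
  p_A = [0.73654] × [7.9226e-06] = 5.83531e-06
  p_B = [0.00295457] × [0.119239] = 0.000352299
Weight by the priors:
  π_A·p_A = 0.54 × 5.83531e-06 = 3.15107e-06
  π_B·p_B = 0.46 × 0.000352299 = 0.000162058
Sum: 3.15107e-06 + 0.000162058 = 0.000165209
So the posterior for Class B is 0.000162058 / 0.000165209 ≈ 0.9809.

0.9809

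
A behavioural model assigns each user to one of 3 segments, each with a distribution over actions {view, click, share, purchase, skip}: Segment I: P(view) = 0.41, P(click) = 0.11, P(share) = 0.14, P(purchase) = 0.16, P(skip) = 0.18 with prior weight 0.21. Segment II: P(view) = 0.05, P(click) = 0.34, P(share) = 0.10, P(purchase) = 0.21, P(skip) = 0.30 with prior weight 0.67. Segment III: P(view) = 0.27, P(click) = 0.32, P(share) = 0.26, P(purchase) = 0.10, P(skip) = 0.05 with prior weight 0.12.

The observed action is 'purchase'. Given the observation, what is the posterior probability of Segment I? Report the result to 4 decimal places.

The responsibility of component k is π_k f_k(x) divided by Σ_j π_j f_j(x).
Component likelihoods at x = 'purchase':
  p_I = P(purchase | comp) = 0.16
  p_II = P(purchase | comp) = 0.21
  p_III = P(purchase | comp) = 0.10
Multiply by the mixture weights:
  π_I·p_I = 0.21 × 0.16 = 0.0336
  π_II·p_II = 0.67 × 0.21 = 0.1407
  π_III·p_III = 0.12 × 0.1 = 0.012
Denominator: 0.0336 + 0.1407 + 0.012 = 0.1863
So the posterior for Segment I is 0.0336 / 0.1863 ≈ 0.1804.

0.1804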